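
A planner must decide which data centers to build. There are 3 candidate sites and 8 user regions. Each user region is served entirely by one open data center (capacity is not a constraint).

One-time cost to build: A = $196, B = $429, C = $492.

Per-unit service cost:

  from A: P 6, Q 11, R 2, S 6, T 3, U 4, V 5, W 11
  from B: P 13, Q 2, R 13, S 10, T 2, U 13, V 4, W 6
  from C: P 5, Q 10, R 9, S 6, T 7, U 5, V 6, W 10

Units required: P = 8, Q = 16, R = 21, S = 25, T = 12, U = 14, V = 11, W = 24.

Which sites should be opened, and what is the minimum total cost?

For any fixed open set, each user region goes to its cheapest open site; total = fixed + service.
{A}: P→A 6·8=48, Q→A 11·16=176, R→A 2·21=42, S→A 6·25=150, T→A 3·12=36, U→A 4·14=56, V→A 5·11=55, W→A 11·24=264. Service 827; fixed 196; total 1023.
{A, B}: service 540 + fixed 625 = 1165
{A, C}: service 779 + fixed 688 = 1467
{A, B, C}: P→C 5·8=40, Q→B 2·16=32, R→A 2·21=42, S→A 6·25=150, T→B 2·12=24, U→A 4·14=56, V→B 4·11=44, W→B 6·24=144. Service 532; fixed 1117; total 1649.
(All 7 nonempty subsets were checked; A only is lowest.)

Open A only; minimum total cost 1023.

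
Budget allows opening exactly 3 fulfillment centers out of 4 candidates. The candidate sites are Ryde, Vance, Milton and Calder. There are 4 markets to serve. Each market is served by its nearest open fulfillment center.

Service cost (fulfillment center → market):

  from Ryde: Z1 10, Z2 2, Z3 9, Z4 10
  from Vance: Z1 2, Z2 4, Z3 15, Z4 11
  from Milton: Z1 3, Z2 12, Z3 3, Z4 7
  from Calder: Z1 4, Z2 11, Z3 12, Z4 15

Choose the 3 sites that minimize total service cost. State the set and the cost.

With exactly 3 open, each market uses its cheapest among the chosen.
{Ryde, Vance, Milton}: Z1→Vance 2, Z2→Ryde 2, Z3→Milton 3, Z4→Milton 7. Service cost 14.
{Ryde, Milton, Calder}: service cost 15
{Vance, Milton, Calder}: service cost 16
Among all 4 size-3 choices, {Ryde, Vance, Milton} is lowest.

Choose Ryde, Vance and Milton; total service cost 14.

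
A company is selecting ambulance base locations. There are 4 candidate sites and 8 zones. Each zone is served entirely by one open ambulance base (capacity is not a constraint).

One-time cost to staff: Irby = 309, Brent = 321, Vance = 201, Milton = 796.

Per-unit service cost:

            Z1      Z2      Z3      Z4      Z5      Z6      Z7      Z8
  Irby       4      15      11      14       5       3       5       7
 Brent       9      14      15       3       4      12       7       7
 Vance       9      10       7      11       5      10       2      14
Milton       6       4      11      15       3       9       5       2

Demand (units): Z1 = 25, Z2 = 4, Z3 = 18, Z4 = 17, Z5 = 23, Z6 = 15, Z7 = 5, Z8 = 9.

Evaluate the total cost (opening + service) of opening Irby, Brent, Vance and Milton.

Each zone is assigned to its cheapest site among the open ones.
{Irby, Brent, Vance, Milton}: Z1→Irby 4·25=100, Z2→Milton 4·4=16, Z3→Vance 7·18=126, Z4→Brent 3·17=51, Z5→Milton 3·23=69, Z6→Irby 3·15=45, Z7→Vance 2·5=10, Z8→Milton 2·9=18. Service 435; fixed 1627; total 2062.

Total cost: 2062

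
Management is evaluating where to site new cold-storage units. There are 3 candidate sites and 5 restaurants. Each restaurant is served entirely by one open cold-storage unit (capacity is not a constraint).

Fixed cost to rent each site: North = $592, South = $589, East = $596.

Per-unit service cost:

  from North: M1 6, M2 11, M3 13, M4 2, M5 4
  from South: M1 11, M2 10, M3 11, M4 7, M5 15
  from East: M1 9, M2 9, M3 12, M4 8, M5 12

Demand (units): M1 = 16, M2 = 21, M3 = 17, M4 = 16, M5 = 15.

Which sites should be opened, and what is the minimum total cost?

For any fixed open set, each restaurant goes to its cheapest open site; total = fixed + service.
{North}: M1→North 6·16=96, M2→North 11·21=231, M3→North 13·17=221, M4→North 2·16=32, M5→North 4·15=60. Service 640; fixed 592; total 1232.
{East}: M1→East 9·16=144, M2→East 9·21=189, M3→East 12·17=204, M4→East 8·16=128, M5→East 12·15=180. Service 845; fixed 596; total 1441.
{South}: M1→South 11·16=176, M2→South 10·21=210, M3→South 11·17=187, M4→South 7·16=112, M5→South 15·15=225. Service 910; fixed 589; total 1499.
{North, South, East}: M1→North 6·16=96, M2→East 9·21=189, M3→South 11·17=187, M4→North 2·16=32, M5→North 4·15=60. Service 564; fixed 1777; total 2341.
(All 7 nonempty subsets were checked; North only is lowest.)

Open North only; minimum total cost 1232.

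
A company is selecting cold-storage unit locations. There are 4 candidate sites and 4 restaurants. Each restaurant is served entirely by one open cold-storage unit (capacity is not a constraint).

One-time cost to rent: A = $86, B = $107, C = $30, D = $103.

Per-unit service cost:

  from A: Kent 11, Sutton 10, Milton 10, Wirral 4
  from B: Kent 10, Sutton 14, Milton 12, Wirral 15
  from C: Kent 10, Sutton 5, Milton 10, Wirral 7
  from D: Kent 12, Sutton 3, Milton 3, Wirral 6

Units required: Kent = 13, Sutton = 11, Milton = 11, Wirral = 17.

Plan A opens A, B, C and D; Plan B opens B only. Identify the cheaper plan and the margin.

Plan A: {A, B, C, D}: Kent→B 10·13=130, Sutton→D 3·11=33, Milton→D 3·11=33, Wirral→A 4·17=68. Service 264; fixed 326; total 590.
Plan B: {B}: Kent→B 10·13=130, Sutton→B 14·11=154, Milton→B 12·11=132, Wirral→B 15·17=255. Service 671; fixed 107; total 778.
Difference: |590 − 778| = 188.

Plan A is cheaper by 188.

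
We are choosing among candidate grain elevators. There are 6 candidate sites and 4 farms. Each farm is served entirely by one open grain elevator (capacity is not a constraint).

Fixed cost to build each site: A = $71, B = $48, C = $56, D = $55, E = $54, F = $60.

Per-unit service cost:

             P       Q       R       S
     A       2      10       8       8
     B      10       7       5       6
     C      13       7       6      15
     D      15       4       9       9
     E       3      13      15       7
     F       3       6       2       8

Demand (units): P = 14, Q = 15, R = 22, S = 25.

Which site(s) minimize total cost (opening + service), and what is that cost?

Open B and F; minimum total cost 434.

For any fixed open set, each farm goes to its cheapest open site; total = fixed + service.
{B, F}: P→F 3·14=42, Q→F 6·15=90, R→F 2·22=44, S→B 6·25=150. Service 326; fixed 108; total 434.
{F}: service 376 + fixed 60 = 436
{B, D, F}: P→F 3·14=42, Q→D 4·15=60, R→F 2·22=44, S→B 6·25=150. Service 296; fixed 163; total 459.
{A, B, C, D, E, F}: service 282 + fixed 344 = 626
No other subset beats 434.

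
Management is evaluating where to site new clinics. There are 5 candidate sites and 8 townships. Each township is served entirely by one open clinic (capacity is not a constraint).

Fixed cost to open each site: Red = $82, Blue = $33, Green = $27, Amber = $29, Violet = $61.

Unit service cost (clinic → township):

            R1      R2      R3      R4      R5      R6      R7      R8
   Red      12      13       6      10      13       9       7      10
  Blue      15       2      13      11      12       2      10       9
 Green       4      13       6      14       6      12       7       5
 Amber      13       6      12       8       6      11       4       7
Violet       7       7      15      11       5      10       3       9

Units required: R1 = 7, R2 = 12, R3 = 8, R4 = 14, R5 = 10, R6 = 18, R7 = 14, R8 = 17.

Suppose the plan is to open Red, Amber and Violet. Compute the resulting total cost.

Each township is assigned to its cheapest site among the open ones.
{Red, Amber, Violet}: R1→Violet 7·7=49, R2→Amber 6·12=72, R3→Red 6·8=48, R4→Amber 8·14=112, R5→Violet 5·10=50, R6→Red 9·18=162, R7→Violet 3·14=42, R8→Amber 7·17=119. Service 654; fixed 172; total 826.

Total cost: 826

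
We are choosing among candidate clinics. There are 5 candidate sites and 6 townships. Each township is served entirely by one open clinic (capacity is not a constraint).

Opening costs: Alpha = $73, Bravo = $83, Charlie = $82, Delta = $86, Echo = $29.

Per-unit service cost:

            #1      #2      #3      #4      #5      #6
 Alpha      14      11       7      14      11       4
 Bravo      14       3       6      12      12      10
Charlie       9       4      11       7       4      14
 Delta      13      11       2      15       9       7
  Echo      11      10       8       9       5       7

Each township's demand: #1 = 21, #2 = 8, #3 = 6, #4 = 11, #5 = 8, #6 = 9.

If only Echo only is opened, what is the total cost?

Each township is assigned to its cheapest site among the open ones.
{Echo}: #1→Echo 11·21=231, #2→Echo 10·8=80, #3→Echo 8·6=48, #4→Echo 9·11=99, #5→Echo 5·8=40, #6→Echo 7·9=63. Service 561; fixed 29; total 590.

Total cost: 590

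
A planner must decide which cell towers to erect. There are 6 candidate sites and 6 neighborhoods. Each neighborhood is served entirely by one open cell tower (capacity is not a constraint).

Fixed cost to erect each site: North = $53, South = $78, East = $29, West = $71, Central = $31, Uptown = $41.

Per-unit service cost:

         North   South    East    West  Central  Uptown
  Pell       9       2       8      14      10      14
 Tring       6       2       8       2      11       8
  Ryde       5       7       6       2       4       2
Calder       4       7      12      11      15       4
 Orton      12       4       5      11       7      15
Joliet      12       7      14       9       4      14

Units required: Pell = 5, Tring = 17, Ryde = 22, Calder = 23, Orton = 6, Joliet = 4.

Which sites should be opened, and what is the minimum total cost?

Open South and Uptown; minimum total cost 351.

For any fixed open set, each neighborhood goes to its cheapest open site; total = fixed + service.
{South, Uptown}: Pell→South 2·5=10, Tring→South 2·17=34, Ryde→Uptown 2·22=44, Calder→Uptown 4·23=92, Orton→South 4·6=24, Joliet→South 7·4=28. Service 232; fixed 119; total 351.
{South, Central, Uptown}: Pell→South 2·5=10, Tring→South 2·17=34, Ryde→Uptown 2·22=44, Calder→Uptown 4·23=92, Orton→South 4·6=24, Joliet→Central 4·4=16. Service 220; fixed 150; total 370.
{South, East, Uptown}: Pell→South 2·5=10, Tring→South 2·17=34, Ryde→Uptown 2·22=44, Calder→Uptown 4·23=92, Orton→South 4·6=24, Joliet→South 7·4=28. Service 232; fixed 148; total 380.
{North, South, East, West, Central, Uptown}: Pell→South 2·5=10, Tring→South 2·17=34, Ryde→West 2·22=44, Calder→North 4·23=92, Orton→South 4·6=24, Joliet→Central 4·4=16. Service 220; fixed 303; total 523.
No other subset beats 351.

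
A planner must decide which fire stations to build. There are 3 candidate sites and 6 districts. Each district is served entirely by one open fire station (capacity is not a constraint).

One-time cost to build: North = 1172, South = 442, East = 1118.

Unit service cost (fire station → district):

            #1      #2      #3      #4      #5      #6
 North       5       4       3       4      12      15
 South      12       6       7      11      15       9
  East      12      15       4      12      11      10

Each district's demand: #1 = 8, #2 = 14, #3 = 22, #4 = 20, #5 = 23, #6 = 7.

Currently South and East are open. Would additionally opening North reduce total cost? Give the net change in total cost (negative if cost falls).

No — net change +926 (cost rises by 926).

Current service cost with {South, East}: 804.
Adding North: each district re-picks its cheapest; new service cost 558, saving 246.
Extra fixed cost: 1172. Net change = 1172 − 246 = 926.
(Totals: 2364 → 3290.)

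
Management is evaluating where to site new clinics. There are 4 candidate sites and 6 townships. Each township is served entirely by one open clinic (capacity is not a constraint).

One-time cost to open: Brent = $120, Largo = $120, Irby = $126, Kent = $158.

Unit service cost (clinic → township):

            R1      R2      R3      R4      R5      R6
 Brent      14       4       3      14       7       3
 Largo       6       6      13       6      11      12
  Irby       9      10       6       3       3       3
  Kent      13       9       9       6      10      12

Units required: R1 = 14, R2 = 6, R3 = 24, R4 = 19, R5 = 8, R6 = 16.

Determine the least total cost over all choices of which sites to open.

For any fixed open set, each township goes to its cheapest open site; total = fixed + service.
{Irby}: R1→Irby 9·14=126, R2→Irby 10·6=60, R3→Irby 6·24=144, R4→Irby 3·19=57, R5→Irby 3·8=24, R6→Irby 3·16=48. Service 459; fixed 126; total 585.
{Brent, Irby}: R1→Irby 9·14=126, R2→Brent 4·6=24, R3→Brent 3·24=72, R4→Irby 3·19=57, R5→Irby 3·8=24, R6→Brent 3·16=48. Service 351; fixed 246; total 597.
{Brent, Largo}: service 398 + fixed 240 = 638
{Brent, Largo, Irby, Kent}: R1→Largo 6·14=84, R2→Brent 4·6=24, R3→Brent 3·24=72, R4→Irby 3·19=57, R5→Irby 3·8=24, R6→Brent 3·16=48. Service 309; fixed 524; total 833.
(All 15 nonempty subsets were checked; Irby only is lowest.)

Minimum total cost: 585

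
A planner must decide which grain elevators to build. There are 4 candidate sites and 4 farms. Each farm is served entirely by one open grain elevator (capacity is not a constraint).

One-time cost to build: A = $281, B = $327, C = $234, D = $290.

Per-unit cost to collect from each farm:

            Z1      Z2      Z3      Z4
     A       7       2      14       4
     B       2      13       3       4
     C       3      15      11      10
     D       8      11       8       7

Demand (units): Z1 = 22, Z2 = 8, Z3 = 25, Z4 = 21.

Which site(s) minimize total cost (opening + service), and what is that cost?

For any fixed open set, each farm goes to its cheapest open site; total = fixed + service.
{B}: Z1→B 2·22=44, Z2→B 13·8=104, Z3→B 3·25=75, Z4→B 4·21=84. Service 307; fixed 327; total 634.
{A, B}: service 219 + fixed 608 = 827
{B, C}: service 307 + fixed 561 = 868
{A, B, C, D}: Z1→B 2·22=44, Z2→A 2·8=16, Z3→B 3·25=75, Z4→A 4·21=84. Service 219; fixed 1132; total 1351.
No other subset beats 634.

Open B only; minimum total cost 634.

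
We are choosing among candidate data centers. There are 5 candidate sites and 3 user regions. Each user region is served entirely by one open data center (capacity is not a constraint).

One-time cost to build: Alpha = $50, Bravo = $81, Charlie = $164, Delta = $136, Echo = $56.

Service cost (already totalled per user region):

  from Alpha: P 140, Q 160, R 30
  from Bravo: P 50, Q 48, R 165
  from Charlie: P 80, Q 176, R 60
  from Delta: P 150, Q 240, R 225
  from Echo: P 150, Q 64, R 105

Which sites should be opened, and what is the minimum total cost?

For any fixed open set, each user region goes to its cheapest open site; total = fixed + service.
{Alpha, Bravo}: P→Bravo 50, Q→Bravo 48, R→Alpha 30. Service 128; fixed 131; total 259.
{Alpha, Bravo, Echo}: P→Bravo 50, Q→Bravo 48, R→Alpha 30. Service 128; fixed 187; total 315.
{Alpha, Echo}: P→Alpha 140, Q→Echo 64, R→Alpha 30. Service 234; fixed 106; total 340.
{Alpha, Bravo, Charlie, Delta, Echo}: service 128 + fixed 487 = 615
No other subset beats 259.

Open Alpha and Bravo; minimum total cost 259.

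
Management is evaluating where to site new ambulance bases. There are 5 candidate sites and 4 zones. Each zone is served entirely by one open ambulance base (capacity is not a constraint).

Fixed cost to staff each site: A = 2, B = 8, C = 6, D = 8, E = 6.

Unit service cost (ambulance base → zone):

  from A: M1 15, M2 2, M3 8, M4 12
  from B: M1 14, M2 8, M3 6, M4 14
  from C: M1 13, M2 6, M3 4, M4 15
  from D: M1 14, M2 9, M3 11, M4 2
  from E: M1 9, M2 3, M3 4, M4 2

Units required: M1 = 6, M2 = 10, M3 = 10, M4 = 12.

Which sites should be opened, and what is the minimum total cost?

For any fixed open set, each zone goes to its cheapest open site; total = fixed + service.
{A, E}: M1→E 9·6=54, M2→A 2·10=20, M3→E 4·10=40, M4→E 2·12=24. Service 138; fixed 8; total 146.
{A, C, E}: M1→E 9·6=54, M2→A 2·10=20, M3→C 4·10=40, M4→E 2·12=24. Service 138; fixed 14; total 152.
{A, B, E}: service 138 + fixed 16 = 154
{A, B, C, D, E}: service 138 + fixed 30 = 168
No other subset beats 146.

Open A and E; minimum total cost 146.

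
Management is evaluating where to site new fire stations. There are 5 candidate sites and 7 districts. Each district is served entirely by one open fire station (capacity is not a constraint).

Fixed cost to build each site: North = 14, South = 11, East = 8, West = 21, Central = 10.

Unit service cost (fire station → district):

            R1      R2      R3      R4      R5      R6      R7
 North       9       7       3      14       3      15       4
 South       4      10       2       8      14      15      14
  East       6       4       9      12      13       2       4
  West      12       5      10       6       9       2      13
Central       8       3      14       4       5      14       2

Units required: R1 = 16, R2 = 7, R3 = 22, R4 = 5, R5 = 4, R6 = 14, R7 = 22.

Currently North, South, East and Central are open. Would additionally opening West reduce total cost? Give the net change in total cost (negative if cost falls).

No — net change +21 (cost rises by 21).

Current service cost with {North, South, East, Central}: 233.
Adding West: each district re-picks its cheapest; new service cost 233, saving 0.
Extra fixed cost: 21. Net change = 21 − 0 = 21.
(Totals: 276 → 297.)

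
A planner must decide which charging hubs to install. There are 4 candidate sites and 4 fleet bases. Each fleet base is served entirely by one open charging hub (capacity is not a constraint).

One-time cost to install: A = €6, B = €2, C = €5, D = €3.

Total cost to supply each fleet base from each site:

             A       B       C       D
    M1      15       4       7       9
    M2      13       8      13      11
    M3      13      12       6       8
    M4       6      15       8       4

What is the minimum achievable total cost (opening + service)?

Minimum total cost: 29

For any fixed open set, each fleet base goes to its cheapest open site; total = fixed + service.
{B, D}: M1→B 4, M2→B 8, M3→D 8, M4→D 4. Service 24; fixed 5; total 29.
{B, C, D}: M1→B 4, M2→B 8, M3→C 6, M4→D 4. Service 22; fixed 10; total 32.
{B, C}: service 26 + fixed 7 = 33
{A, B, C, D}: M1→B 4, M2→B 8, M3→C 6, M4→D 4. Service 22; fixed 16; total 38.
No other subset beats 29.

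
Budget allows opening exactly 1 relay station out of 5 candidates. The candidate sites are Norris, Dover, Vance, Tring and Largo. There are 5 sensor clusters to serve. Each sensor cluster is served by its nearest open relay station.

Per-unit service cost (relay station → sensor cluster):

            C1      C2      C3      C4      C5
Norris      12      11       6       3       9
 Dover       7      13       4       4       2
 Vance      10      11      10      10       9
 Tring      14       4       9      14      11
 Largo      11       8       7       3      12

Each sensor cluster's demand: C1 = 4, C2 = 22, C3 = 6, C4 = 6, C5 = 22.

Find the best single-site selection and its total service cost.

Choose Dover only; total service cost 406.

With exactly 1 open, each sensor cluster uses its cheapest among the chosen.
{Dover}: C1→Dover 7·4=28, C2→Dover 13·22=286, C3→Dover 4·6=24, C4→Dover 4·6=24, C5→Dover 2·22=44. Service cost 406.
{Tring}: service cost 524
{Norris}: service cost 542
Among all 5 size-1 choices, {Dover} is lowest.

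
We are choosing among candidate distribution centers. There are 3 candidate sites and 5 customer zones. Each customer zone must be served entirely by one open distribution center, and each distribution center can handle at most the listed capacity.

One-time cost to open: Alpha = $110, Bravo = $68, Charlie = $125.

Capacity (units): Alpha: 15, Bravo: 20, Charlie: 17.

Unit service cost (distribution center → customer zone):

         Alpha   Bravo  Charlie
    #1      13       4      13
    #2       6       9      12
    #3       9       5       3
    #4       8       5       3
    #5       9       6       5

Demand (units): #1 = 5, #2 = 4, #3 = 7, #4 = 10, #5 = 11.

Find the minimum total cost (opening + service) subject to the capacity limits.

Open {Bravo, Charlie}: #1→Bravo 4·5=20, #2→Bravo 9·4=36, #3→Charlie 3·7=21, #4→Charlie 3·10=30, #5→Bravo 6·11=66.
Loads: Bravo carries 20/20, Charlie carries 17/17. Service 173; fixed 193; total 366.
Next best feasible plan costs 464.

Minimum total cost: 366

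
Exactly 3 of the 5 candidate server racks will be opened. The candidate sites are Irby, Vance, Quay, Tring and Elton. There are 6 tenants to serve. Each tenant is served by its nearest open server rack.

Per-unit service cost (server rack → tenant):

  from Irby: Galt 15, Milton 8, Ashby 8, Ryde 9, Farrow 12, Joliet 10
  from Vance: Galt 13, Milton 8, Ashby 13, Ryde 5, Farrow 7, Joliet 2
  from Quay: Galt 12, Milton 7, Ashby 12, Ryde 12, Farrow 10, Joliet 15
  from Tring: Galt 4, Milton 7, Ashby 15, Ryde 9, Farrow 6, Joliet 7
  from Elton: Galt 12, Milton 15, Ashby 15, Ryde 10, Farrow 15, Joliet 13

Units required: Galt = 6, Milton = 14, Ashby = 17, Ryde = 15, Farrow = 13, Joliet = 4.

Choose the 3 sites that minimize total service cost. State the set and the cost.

With exactly 3 open, each tenant uses its cheapest among the chosen.
{Irby, Vance, Tring}: Galt→Tring 4·6=24, Milton→Tring 7·14=98, Ashby→Irby 8·17=136, Ryde→Vance 5·15=75, Farrow→Tring 6·13=78, Joliet→Vance 2·4=8. Service cost 419.
{Irby, Vance, Quay}: service cost 480
{Vance, Quay, Tring}: service cost 487
Among all 10 size-3 choices, {Irby, Vance, Tring} is lowest.

Choose Irby, Vance and Tring; total service cost 419.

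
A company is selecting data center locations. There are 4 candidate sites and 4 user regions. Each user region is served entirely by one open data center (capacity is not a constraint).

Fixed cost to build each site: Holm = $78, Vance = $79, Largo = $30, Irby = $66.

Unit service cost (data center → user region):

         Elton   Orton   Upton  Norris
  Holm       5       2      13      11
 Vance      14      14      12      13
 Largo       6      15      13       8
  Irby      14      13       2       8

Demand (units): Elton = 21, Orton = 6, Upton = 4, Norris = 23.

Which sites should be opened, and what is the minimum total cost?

For any fixed open set, each user region goes to its cheapest open site; total = fixed + service.
{Holm, Irby}: Elton→Holm 5·21=105, Orton→Holm 2·6=12, Upton→Irby 2·4=8, Norris→Irby 8·23=184. Service 309; fixed 144; total 453.
{Holm, Largo}: service 353 + fixed 108 = 461
{Largo}: Elton→Largo 6·21=126, Orton→Largo 15·6=90, Upton→Largo 13·4=52, Norris→Largo 8·23=184. Service 452; fixed 30; total 482.
{Holm, Vance, Largo, Irby}: service 309 + fixed 253 = 562
No other subset beats 453.

Open Holm and Irby; minimum total cost 453.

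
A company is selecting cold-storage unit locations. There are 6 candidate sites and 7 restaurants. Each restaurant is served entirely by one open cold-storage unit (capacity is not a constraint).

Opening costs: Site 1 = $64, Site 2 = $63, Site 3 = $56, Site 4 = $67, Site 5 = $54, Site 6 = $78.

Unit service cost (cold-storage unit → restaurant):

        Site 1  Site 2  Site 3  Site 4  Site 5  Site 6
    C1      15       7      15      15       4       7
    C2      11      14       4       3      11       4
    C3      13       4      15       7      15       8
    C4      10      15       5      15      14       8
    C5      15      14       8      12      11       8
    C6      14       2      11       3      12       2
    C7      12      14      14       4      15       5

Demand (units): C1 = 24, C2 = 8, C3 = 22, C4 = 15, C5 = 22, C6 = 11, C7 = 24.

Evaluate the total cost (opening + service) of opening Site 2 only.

Each restaurant is assigned to its cheapest site among the open ones.
{Site 2}: C1→Site 2 7·24=168, C2→Site 2 14·8=112, C3→Site 2 4·22=88, C4→Site 2 15·15=225, C5→Site 2 14·22=308, C6→Site 2 2·11=22, C7→Site 2 14·24=336. Service 1259; fixed 63; total 1322.

Total cost: 1322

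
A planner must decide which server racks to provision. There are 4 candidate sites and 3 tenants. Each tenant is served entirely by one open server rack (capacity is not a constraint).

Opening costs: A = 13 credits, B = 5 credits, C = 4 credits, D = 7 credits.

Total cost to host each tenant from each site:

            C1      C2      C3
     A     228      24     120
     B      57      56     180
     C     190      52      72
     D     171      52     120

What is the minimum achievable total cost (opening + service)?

For any fixed open set, each tenant goes to its cheapest open site; total = fixed + service.
{A, B, C}: C1→B 57, C2→A 24, C3→C 72. Service 153; fixed 22; total 175.
{A, B, C, D}: C1→B 57, C2→A 24, C3→C 72. Service 153; fixed 29; total 182.
{B, C}: C1→B 57, C2→C 52, C3→C 72. Service 181; fixed 9; total 190.
{C}: C1→C 190, C2→C 52, C3→C 72. Service 314; fixed 4; total 318.
No other subset beats 175.

Minimum total cost: 175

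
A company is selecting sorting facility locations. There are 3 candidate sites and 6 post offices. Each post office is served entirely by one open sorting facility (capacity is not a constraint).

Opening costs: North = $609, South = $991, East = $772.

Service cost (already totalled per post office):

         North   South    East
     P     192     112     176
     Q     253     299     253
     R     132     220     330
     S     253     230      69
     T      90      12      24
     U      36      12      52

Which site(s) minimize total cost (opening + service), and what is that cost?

For any fixed open set, each post office goes to its cheapest open site; total = fixed + service.
{North}: P→North 192, Q→North 253, R→North 132, S→North 253, T→North 90, U→North 36. Service 956; fixed 609; total 1565.
{East}: service 904 + fixed 772 = 1676
{South}: P→South 112, Q→South 299, R→South 220, S→South 230, T→South 12, U→South 12. Service 885; fixed 991; total 1876.
{North, South, East}: service 590 + fixed 2372 = 2962
No other subset beats 1565.

Open North only; minimum total cost 1565.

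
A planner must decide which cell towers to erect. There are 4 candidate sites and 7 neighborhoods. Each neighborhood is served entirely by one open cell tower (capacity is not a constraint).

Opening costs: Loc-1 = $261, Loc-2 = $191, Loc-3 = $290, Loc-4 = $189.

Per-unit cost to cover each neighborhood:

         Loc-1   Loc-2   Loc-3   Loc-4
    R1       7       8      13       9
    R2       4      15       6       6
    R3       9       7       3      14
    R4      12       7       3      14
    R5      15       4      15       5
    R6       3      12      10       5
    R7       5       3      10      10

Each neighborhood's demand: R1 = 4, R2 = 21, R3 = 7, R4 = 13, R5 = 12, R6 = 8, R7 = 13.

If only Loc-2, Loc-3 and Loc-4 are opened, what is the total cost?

Total cost: 1015

Each neighborhood is assigned to its cheapest site among the open ones.
{Loc-2, Loc-3, Loc-4}: R1→Loc-2 8·4=32, R2→Loc-3 6·21=126, R3→Loc-3 3·7=21, R4→Loc-3 3·13=39, R5→Loc-2 4·12=48, R6→Loc-4 5·8=40, R7→Loc-2 3·13=39. Service 345; fixed 670; total 1015.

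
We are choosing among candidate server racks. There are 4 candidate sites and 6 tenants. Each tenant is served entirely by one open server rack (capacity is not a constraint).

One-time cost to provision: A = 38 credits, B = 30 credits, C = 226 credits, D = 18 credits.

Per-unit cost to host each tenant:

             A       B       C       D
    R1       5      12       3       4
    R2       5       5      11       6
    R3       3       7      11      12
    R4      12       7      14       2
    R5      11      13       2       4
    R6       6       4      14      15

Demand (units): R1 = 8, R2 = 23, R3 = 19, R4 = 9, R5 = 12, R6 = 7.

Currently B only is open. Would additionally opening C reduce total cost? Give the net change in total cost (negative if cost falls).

No — net change +22 (cost rises by 22).

Current service cost with {B}: 591.
Adding C: each tenant re-picks its cheapest; new service cost 387, saving 204.
Extra fixed cost: 226. Net change = 226 − 204 = 22.
(Totals: 621 → 643.)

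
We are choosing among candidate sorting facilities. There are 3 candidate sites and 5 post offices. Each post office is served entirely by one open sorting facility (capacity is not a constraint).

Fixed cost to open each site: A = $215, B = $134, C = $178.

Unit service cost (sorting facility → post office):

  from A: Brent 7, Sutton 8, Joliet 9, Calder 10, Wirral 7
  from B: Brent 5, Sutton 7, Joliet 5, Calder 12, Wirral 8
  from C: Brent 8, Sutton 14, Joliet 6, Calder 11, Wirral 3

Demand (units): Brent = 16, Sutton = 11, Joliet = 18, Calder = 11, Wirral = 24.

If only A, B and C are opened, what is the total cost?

Each post office is assigned to its cheapest site among the open ones.
{A, B, C}: Brent→B 5·16=80, Sutton→B 7·11=77, Joliet→B 5·18=90, Calder→A 10·11=110, Wirral→C 3·24=72. Service 429; fixed 527; total 956.

Total cost: 956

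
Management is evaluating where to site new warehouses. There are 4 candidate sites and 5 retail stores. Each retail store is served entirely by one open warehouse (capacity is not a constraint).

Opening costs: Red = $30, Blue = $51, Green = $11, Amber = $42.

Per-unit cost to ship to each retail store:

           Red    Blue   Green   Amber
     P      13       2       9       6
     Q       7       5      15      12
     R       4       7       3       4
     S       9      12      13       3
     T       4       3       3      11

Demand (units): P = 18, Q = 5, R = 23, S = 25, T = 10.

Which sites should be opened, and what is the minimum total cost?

For any fixed open set, each retail store goes to its cheapest open site; total = fixed + service.
{Blue, Green, Amber}: P→Blue 2·18=36, Q→Blue 5·5=25, R→Green 3·23=69, S→Amber 3·25=75, T→Blue 3·10=30. Service 235; fixed 104; total 339.
{Blue, Amber}: service 258 + fixed 93 = 351
{Red, Blue, Green, Amber}: service 235 + fixed 134 = 369
{Green}: P→Green 9·18=162, Q→Green 15·5=75, R→Green 3·23=69, S→Green 13·25=325, T→Green 3·10=30. Service 661; fixed 11; total 672.
No other subset beats 339.

Open Blue, Green and Amber; minimum total cost 339.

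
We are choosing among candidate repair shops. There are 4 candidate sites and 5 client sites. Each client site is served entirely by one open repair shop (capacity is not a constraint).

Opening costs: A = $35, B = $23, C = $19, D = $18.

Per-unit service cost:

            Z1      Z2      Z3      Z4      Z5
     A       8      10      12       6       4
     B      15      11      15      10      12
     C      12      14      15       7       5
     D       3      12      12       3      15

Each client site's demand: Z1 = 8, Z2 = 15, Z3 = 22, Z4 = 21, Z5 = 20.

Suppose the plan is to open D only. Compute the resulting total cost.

Total cost: 849

Each client site is assigned to its cheapest site among the open ones.
{D}: Z1→D 3·8=24, Z2→D 12·15=180, Z3→D 12·22=264, Z4→D 3·21=63, Z5→D 15·20=300. Service 831; fixed 18; total 849.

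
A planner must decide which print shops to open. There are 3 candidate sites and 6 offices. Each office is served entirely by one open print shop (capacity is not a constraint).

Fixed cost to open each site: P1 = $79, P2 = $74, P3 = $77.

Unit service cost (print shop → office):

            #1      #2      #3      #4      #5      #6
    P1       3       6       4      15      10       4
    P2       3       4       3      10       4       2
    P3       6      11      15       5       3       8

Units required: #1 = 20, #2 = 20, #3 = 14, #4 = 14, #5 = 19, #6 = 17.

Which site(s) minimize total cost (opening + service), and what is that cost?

For any fixed open set, each office goes to its cheapest open site; total = fixed + service.
{P2, P3}: #1→P2 3·20=60, #2→P2 4·20=80, #3→P2 3·14=42, #4→P3 5·14=70, #5→P3 3·19=57, #6→P2 2·17=34. Service 343; fixed 151; total 494.
{P2}: service 432 + fixed 74 = 506
{P1, P2, P3}: service 343 + fixed 230 = 573
(All 7 nonempty subsets were checked; P2 and P3 is lowest.)

Open P2 and P3; minimum total cost 494.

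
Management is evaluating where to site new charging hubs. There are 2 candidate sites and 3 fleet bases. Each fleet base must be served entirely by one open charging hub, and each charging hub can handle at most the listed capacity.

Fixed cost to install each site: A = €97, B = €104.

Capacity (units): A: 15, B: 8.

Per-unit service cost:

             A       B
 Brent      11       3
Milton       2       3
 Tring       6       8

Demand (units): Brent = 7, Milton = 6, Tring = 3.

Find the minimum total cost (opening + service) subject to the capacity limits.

Open {A, B}: Brent→B 3·7=21, Milton→A 2·6=12, Tring→A 6·3=18.
Loads: A carries 9/15, B carries 7/8. Service 51; fixed 201; total 252.
Next best feasible plan costs 314.

Minimum total cost: 252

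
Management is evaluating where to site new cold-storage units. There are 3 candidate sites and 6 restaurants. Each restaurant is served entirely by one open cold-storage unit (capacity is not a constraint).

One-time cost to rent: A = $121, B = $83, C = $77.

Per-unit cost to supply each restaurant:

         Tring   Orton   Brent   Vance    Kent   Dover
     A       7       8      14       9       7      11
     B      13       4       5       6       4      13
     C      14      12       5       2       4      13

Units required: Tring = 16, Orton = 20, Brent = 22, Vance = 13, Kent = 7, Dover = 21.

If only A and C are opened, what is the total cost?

Each restaurant is assigned to its cheapest site among the open ones.
{A, C}: Tring→A 7·16=112, Orton→A 8·20=160, Brent→C 5·22=110, Vance→C 2·13=26, Kent→C 4·7=28, Dover→A 11·21=231. Service 667; fixed 198; total 865.

Total cost: 865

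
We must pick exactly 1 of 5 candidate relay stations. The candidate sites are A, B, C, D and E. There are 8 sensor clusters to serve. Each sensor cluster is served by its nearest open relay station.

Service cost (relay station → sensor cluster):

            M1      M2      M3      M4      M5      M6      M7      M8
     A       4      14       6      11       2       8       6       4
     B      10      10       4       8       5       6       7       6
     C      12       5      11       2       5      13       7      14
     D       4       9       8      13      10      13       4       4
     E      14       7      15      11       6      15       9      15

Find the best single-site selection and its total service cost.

With exactly 1 open, each sensor cluster uses its cheapest among the chosen.
{A}: M1→A 4, M2→A 14, M3→A 6, M4→A 11, M5→A 2, M6→A 8, M7→A 6, M8→A 4. Service cost 55.
{B}: service cost 56
{D}: service cost 65
Among all 5 size-1 choices, {A} is lowest.

Choose A only; total service cost 55.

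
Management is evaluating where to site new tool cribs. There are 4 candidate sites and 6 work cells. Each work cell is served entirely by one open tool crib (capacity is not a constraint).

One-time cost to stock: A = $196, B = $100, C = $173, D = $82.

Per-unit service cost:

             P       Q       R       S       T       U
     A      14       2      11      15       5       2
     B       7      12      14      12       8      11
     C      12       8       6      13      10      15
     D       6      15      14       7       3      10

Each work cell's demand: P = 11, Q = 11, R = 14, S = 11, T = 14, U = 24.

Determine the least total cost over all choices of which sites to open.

For any fixed open set, each work cell goes to its cheapest open site; total = fixed + service.
{A, D}: P→D 6·11=66, Q→A 2·11=22, R→A 11·14=154, S→D 7·11=77, T→D 3·14=42, U→A 2·24=48. Service 409; fixed 278; total 687.
{A, B, D}: P→D 6·11=66, Q→A 2·11=22, R→A 11·14=154, S→D 7·11=77, T→D 3·14=42, U→A 2·24=48. Service 409; fixed 378; total 787.
{A, C, D}: P→D 6·11=66, Q→A 2·11=22, R→C 6·14=84, S→D 7·11=77, T→D 3·14=42, U→A 2·24=48. Service 339; fixed 451; total 790.
{A, B, C, D}: service 339 + fixed 551 = 890
No other subset beats 687.

Minimum total cost: 687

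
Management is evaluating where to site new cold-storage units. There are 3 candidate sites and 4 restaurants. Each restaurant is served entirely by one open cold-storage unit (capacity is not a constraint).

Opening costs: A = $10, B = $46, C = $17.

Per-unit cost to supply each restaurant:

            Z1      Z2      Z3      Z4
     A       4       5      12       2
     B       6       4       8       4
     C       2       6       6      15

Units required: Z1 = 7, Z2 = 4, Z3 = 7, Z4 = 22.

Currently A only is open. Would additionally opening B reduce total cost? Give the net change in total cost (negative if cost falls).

Current service cost with {A}: 176.
Adding B: each restaurant re-picks its cheapest; new service cost 144, saving 32.
Extra fixed cost: 46. Net change = 46 − 32 = 14.
(Totals: 186 → 200.)

No — net change +14 (cost rises by 14).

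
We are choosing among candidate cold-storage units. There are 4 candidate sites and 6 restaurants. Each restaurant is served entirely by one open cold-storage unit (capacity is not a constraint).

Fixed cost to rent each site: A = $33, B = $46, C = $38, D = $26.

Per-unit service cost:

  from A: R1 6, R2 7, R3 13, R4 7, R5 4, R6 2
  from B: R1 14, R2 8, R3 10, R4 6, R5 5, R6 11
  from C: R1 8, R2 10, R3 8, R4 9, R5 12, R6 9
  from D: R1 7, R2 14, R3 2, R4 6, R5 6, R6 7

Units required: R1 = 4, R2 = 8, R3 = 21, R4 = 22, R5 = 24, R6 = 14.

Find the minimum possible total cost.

Minimum total cost: 437

For any fixed open set, each restaurant goes to its cheapest open site; total = fixed + service.
{A, D}: R1→A 6·4=24, R2→A 7·8=56, R3→D 2·21=42, R4→D 6·22=132, R5→A 4·24=96, R6→A 2·14=28. Service 378; fixed 59; total 437.
{A, C, D}: R1→A 6·4=24, R2→A 7·8=56, R3→D 2·21=42, R4→D 6·22=132, R5→A 4·24=96, R6→A 2·14=28. Service 378; fixed 97; total 475.
{A, B, D}: R1→A 6·4=24, R2→A 7·8=56, R3→D 2·21=42, R4→B 6·22=132, R5→A 4·24=96, R6→A 2·14=28. Service 378; fixed 105; total 483.
{A, B, C, D}: R1→A 6·4=24, R2→A 7·8=56, R3→D 2·21=42, R4→B 6·22=132, R5→A 4·24=96, R6→A 2·14=28. Service 378; fixed 143; total 521.
(All 15 nonempty subsets were checked; A and D is lowest.)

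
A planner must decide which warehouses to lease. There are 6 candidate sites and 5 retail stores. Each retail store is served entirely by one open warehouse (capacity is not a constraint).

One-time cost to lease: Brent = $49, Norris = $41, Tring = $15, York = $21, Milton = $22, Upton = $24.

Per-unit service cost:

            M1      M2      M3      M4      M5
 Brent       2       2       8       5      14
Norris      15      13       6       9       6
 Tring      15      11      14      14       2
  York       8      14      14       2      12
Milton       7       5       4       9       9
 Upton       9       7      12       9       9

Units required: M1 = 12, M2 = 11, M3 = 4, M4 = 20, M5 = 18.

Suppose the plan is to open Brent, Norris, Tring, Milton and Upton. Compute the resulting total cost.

Total cost: 349

Each retail store is assigned to its cheapest site among the open ones.
{Brent, Norris, Tring, Milton, Upton}: M1→Brent 2·12=24, M2→Brent 2·11=22, M3→Milton 4·4=16, M4→Brent 5·20=100, M5→Tring 2·18=36. Service 198; fixed 151; total 349.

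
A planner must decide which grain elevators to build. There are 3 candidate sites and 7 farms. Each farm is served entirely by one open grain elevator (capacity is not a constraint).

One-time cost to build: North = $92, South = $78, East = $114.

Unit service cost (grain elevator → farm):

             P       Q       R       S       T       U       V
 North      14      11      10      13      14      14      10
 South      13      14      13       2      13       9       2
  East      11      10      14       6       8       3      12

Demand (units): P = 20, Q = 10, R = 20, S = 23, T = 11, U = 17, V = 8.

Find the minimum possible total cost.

Minimum total cost: 973

For any fixed open set, each farm goes to its cheapest open site; total = fixed + service.
{South, East}: P→East 11·20=220, Q→East 10·10=100, R→South 13·20=260, S→South 2·23=46, T→East 8·11=88, U→East 3·17=51, V→South 2·8=16. Service 781; fixed 192; total 973.
{North, South, East}: service 721 + fixed 284 = 1005
{North, East}: P→East 11·20=220, Q→East 10·10=100, R→North 10·20=200, S→East 6·23=138, T→East 8·11=88, U→East 3·17=51, V→North 10·8=80. Service 877; fixed 206; total 1083.
{South}: service 1018 + fixed 78 = 1096
No other subset beats 973.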